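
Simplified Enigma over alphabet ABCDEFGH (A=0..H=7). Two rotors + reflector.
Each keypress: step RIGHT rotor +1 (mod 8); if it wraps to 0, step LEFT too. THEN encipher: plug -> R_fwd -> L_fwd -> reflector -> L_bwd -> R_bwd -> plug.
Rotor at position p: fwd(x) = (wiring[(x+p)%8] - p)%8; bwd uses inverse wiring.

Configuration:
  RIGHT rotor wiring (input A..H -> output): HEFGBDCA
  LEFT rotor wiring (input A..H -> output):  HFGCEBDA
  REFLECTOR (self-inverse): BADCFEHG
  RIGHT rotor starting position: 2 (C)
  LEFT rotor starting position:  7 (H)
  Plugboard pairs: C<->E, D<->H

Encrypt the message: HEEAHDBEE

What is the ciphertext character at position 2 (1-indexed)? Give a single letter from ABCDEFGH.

Char 1 ('H'): step: R->3, L=7; H->plug->D->R->H->L->E->refl->F->L'->F->R'->E->plug->C
Char 2 ('E'): step: R->4, L=7; E->plug->C->R->G->L->C->refl->D->L'->E->R'->D->plug->H

H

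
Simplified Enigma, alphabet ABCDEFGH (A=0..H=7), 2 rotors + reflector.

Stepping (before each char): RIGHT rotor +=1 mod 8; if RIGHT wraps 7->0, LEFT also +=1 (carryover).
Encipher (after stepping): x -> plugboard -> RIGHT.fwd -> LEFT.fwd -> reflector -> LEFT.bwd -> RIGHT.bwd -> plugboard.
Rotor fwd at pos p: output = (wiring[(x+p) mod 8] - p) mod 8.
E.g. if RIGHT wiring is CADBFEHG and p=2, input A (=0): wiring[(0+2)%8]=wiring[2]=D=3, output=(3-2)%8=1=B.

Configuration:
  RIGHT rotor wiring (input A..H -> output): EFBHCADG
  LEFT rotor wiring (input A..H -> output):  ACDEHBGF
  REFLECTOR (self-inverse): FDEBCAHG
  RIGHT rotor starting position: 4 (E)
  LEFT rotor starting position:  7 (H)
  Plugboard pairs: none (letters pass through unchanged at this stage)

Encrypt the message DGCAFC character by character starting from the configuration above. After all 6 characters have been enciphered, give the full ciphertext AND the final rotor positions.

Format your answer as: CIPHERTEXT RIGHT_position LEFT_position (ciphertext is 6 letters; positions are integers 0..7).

Char 1 ('D'): step: R->5, L=7; D->plug->D->R->H->L->H->refl->G->L'->A->R'->E->plug->E
Char 2 ('G'): step: R->6, L=7; G->plug->G->R->E->L->F->refl->A->L'->F->R'->A->plug->A
Char 3 ('C'): step: R->7, L=7; C->plug->C->R->G->L->C->refl->E->L'->D->R'->F->plug->F
Char 4 ('A'): step: R->0, L->0 (L advanced); A->plug->A->R->E->L->H->refl->G->L'->G->R'->H->plug->H
Char 5 ('F'): step: R->1, L=0; F->plug->F->R->C->L->D->refl->B->L'->F->R'->G->plug->G
Char 6 ('C'): step: R->2, L=0; C->plug->C->R->A->L->A->refl->F->L'->H->R'->A->plug->A
Final: ciphertext=EAFHGA, RIGHT=2, LEFT=0

Answer: EAFHGA 2 0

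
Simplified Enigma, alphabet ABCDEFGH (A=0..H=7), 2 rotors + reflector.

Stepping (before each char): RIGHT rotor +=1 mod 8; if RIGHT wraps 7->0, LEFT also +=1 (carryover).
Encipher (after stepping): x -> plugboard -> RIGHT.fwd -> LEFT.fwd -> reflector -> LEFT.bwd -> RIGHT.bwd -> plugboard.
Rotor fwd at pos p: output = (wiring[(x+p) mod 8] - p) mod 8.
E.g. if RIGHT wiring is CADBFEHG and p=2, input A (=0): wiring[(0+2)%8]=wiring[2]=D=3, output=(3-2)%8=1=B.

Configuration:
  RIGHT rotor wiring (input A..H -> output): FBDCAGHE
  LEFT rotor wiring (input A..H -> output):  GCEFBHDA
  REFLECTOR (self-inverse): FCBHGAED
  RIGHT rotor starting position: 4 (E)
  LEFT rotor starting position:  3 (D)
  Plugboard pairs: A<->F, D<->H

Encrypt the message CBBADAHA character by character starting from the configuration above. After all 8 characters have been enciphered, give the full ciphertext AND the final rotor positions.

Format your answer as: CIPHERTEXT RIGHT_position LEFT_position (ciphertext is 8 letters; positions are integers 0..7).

Answer: HEFEHFFC 4 4

Derivation:
Char 1 ('C'): step: R->5, L=3; C->plug->C->R->H->L->B->refl->C->L'->A->R'->D->plug->H
Char 2 ('B'): step: R->6, L=3; B->plug->B->R->G->L->H->refl->D->L'->F->R'->E->plug->E
Char 3 ('B'): step: R->7, L=3; B->plug->B->R->G->L->H->refl->D->L'->F->R'->A->plug->F
Char 4 ('A'): step: R->0, L->4 (L advanced); A->plug->F->R->G->L->A->refl->F->L'->A->R'->E->plug->E
Char 5 ('D'): step: R->1, L=4; D->plug->H->R->E->L->C->refl->B->L'->H->R'->D->plug->H
Char 6 ('A'): step: R->2, L=4; A->plug->F->R->C->L->H->refl->D->L'->B->R'->A->plug->F
Char 7 ('H'): step: R->3, L=4; H->plug->D->R->E->L->C->refl->B->L'->H->R'->A->plug->F
Char 8 ('A'): step: R->4, L=4; A->plug->F->R->F->L->G->refl->E->L'->D->R'->C->plug->C
Final: ciphertext=HEFEHFFC, RIGHT=4, LEFT=4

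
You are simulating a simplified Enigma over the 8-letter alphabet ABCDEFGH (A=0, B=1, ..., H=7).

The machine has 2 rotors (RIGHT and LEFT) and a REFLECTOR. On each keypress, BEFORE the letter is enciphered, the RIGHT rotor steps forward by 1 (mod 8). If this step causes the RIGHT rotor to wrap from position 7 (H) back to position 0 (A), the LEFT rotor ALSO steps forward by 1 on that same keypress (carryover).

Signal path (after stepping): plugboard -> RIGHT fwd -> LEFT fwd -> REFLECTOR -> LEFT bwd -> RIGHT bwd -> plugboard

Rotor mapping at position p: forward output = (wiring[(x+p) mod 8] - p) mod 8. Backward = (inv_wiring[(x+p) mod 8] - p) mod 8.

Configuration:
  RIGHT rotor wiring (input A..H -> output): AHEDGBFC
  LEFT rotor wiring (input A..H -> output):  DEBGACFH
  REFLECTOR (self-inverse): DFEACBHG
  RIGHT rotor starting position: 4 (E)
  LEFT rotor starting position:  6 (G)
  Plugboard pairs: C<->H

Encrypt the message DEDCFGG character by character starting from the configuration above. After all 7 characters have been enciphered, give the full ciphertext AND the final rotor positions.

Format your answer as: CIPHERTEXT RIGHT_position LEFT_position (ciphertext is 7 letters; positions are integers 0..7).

Answer: BAEGCFE 3 7

Derivation:
Char 1 ('D'): step: R->5, L=6; D->plug->D->R->D->L->G->refl->H->L'->A->R'->B->plug->B
Char 2 ('E'): step: R->6, L=6; E->plug->E->R->G->L->C->refl->E->L'->H->R'->A->plug->A
Char 3 ('D'): step: R->7, L=6; D->plug->D->R->F->L->A->refl->D->L'->E->R'->E->plug->E
Char 4 ('C'): step: R->0, L->7 (L advanced); C->plug->H->R->C->L->F->refl->B->L'->F->R'->G->plug->G
Char 5 ('F'): step: R->1, L=7; F->plug->F->R->E->L->H->refl->G->L'->H->R'->H->plug->C
Char 6 ('G'): step: R->2, L=7; G->plug->G->R->G->L->D->refl->A->L'->A->R'->F->plug->F
Char 7 ('G'): step: R->3, L=7; G->plug->G->R->E->L->H->refl->G->L'->H->R'->E->plug->E
Final: ciphertext=BAEGCFE, RIGHT=3, LEFT=7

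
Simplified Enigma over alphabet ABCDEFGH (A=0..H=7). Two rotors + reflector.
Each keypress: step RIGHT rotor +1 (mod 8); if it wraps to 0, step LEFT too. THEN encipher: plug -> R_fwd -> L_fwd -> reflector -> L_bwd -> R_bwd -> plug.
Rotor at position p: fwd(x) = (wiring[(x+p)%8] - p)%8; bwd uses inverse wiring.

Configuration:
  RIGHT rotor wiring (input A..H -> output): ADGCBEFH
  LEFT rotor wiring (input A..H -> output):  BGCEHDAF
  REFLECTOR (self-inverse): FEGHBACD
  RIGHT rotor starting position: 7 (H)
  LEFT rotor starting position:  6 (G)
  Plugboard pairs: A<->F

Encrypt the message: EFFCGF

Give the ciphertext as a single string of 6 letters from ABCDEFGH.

Answer: FEAGDE

Derivation:
Char 1 ('E'): step: R->0, L->7 (L advanced); E->plug->E->R->B->L->C->refl->G->L'->A->R'->A->plug->F
Char 2 ('F'): step: R->1, L=7; F->plug->A->R->C->L->H->refl->D->L'->D->R'->E->plug->E
Char 3 ('F'): step: R->2, L=7; F->plug->A->R->E->L->F->refl->A->L'->F->R'->F->plug->A
Char 4 ('C'): step: R->3, L=7; C->plug->C->R->B->L->C->refl->G->L'->A->R'->G->plug->G
Char 5 ('G'): step: R->4, L=7; G->plug->G->R->C->L->H->refl->D->L'->D->R'->D->plug->D
Char 6 ('F'): step: R->5, L=7; F->plug->A->R->H->L->B->refl->E->L'->G->R'->E->plug->E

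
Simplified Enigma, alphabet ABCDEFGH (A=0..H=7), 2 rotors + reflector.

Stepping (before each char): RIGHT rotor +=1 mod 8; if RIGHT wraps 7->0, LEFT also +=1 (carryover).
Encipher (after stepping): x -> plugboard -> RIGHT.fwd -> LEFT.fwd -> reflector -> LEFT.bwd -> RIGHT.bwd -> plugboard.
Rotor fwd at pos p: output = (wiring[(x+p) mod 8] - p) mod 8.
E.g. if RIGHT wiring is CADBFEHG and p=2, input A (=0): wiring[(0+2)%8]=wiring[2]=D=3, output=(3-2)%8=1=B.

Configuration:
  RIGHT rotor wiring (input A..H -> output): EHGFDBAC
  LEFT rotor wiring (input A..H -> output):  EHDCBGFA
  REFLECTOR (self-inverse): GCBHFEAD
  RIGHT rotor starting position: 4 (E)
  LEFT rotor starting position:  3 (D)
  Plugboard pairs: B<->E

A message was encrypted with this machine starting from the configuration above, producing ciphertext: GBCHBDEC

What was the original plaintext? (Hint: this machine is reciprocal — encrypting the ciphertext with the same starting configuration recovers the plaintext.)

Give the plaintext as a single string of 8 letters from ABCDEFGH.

Answer: BAGFHAHA

Derivation:
Char 1 ('G'): step: R->5, L=3; G->plug->G->R->A->L->H->refl->D->L'->C->R'->E->plug->B
Char 2 ('B'): step: R->6, L=3; B->plug->E->R->A->L->H->refl->D->L'->C->R'->A->plug->A
Char 3 ('C'): step: R->7, L=3; C->plug->C->R->A->L->H->refl->D->L'->C->R'->G->plug->G
Char 4 ('H'): step: R->0, L->4 (L advanced); H->plug->H->R->C->L->B->refl->C->L'->B->R'->F->plug->F
Char 5 ('B'): step: R->1, L=4; B->plug->E->R->A->L->F->refl->E->L'->D->R'->H->plug->H
Char 6 ('D'): step: R->2, L=4; D->plug->D->R->H->L->G->refl->A->L'->E->R'->A->plug->A
Char 7 ('E'): step: R->3, L=4; E->plug->B->R->A->L->F->refl->E->L'->D->R'->H->plug->H
Char 8 ('C'): step: R->4, L=4; C->plug->C->R->E->L->A->refl->G->L'->H->R'->A->plug->A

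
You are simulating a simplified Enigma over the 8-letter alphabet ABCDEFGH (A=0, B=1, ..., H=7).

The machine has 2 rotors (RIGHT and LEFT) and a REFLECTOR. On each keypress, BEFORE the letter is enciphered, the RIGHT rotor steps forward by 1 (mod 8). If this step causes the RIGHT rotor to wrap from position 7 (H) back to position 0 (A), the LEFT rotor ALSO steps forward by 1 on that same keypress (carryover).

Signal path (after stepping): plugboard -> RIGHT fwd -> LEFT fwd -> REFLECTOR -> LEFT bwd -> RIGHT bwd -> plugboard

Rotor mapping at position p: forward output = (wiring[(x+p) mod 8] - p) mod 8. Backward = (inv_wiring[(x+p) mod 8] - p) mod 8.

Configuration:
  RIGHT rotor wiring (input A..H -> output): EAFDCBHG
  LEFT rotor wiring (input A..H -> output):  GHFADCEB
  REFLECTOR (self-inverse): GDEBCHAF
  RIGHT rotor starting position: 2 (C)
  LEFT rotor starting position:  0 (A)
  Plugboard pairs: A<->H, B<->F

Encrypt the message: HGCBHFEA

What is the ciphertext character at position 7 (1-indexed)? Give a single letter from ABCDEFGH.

Char 1 ('H'): step: R->3, L=0; H->plug->A->R->A->L->G->refl->A->L'->D->R'->E->plug->E
Char 2 ('G'): step: R->4, L=0; G->plug->G->R->B->L->H->refl->F->L'->C->R'->D->plug->D
Char 3 ('C'): step: R->5, L=0; C->plug->C->R->B->L->H->refl->F->L'->C->R'->B->plug->F
Char 4 ('B'): step: R->6, L=0; B->plug->F->R->F->L->C->refl->E->L'->G->R'->C->plug->C
Char 5 ('H'): step: R->7, L=0; H->plug->A->R->H->L->B->refl->D->L'->E->R'->E->plug->E
Char 6 ('F'): step: R->0, L->1 (L advanced); F->plug->B->R->A->L->G->refl->A->L'->G->R'->H->plug->A
Char 7 ('E'): step: R->1, L=1; E->plug->E->R->A->L->G->refl->A->L'->G->R'->F->plug->B

B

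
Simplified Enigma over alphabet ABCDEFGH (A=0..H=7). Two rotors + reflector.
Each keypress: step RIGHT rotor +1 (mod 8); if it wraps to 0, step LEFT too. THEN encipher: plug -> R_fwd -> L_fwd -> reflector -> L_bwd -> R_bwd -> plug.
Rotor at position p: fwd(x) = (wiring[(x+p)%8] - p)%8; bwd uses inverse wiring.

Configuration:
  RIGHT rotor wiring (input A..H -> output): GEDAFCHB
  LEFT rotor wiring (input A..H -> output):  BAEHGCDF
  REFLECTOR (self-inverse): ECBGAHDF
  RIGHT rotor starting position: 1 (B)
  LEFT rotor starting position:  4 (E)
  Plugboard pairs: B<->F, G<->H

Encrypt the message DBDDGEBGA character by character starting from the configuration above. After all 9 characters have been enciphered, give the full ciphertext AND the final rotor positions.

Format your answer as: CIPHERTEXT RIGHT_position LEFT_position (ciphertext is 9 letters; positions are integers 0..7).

Char 1 ('D'): step: R->2, L=4; D->plug->D->R->A->L->C->refl->B->L'->D->R'->C->plug->C
Char 2 ('B'): step: R->3, L=4; B->plug->F->R->D->L->B->refl->C->L'->A->R'->H->plug->G
Char 3 ('D'): step: R->4, L=4; D->plug->D->R->F->L->E->refl->A->L'->G->R'->B->plug->F
Char 4 ('D'): step: R->5, L=4; D->plug->D->R->B->L->G->refl->D->L'->H->R'->E->plug->E
Char 5 ('G'): step: R->6, L=4; G->plug->H->R->E->L->F->refl->H->L'->C->R'->F->plug->B
Char 6 ('E'): step: R->7, L=4; E->plug->E->R->B->L->G->refl->D->L'->H->R'->B->plug->F
Char 7 ('B'): step: R->0, L->5 (L advanced); B->plug->F->R->C->L->A->refl->E->L'->D->R'->C->plug->C
Char 8 ('G'): step: R->1, L=5; G->plug->H->R->F->L->H->refl->F->L'->A->R'->G->plug->H
Char 9 ('A'): step: R->2, L=5; A->plug->A->R->B->L->G->refl->D->L'->E->R'->G->plug->H
Final: ciphertext=CGFEBFCHH, RIGHT=2, LEFT=5

Answer: CGFEBFCHH 2 5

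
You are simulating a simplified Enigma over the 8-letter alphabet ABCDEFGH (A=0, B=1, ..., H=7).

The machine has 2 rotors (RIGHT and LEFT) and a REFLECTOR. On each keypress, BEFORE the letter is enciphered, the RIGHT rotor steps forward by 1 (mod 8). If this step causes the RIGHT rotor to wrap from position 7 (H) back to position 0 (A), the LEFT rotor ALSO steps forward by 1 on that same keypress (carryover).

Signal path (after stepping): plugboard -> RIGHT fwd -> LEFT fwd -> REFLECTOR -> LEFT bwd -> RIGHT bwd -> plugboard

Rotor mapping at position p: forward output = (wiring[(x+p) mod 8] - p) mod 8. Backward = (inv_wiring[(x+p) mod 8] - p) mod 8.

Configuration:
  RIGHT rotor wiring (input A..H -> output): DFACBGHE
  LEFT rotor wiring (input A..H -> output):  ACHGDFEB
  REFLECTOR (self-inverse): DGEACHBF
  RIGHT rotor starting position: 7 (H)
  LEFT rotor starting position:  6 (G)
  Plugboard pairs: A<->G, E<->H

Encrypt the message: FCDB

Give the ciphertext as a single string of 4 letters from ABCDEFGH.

Answer: HFCH

Derivation:
Char 1 ('F'): step: R->0, L->7 (L advanced); F->plug->F->R->G->L->G->refl->B->L'->B->R'->E->plug->H
Char 2 ('C'): step: R->1, L=7; C->plug->C->R->B->L->B->refl->G->L'->G->R'->F->plug->F
Char 3 ('D'): step: R->2, L=7; D->plug->D->R->E->L->H->refl->F->L'->H->R'->C->plug->C
Char 4 ('B'): step: R->3, L=7; B->plug->B->R->G->L->G->refl->B->L'->B->R'->E->plug->H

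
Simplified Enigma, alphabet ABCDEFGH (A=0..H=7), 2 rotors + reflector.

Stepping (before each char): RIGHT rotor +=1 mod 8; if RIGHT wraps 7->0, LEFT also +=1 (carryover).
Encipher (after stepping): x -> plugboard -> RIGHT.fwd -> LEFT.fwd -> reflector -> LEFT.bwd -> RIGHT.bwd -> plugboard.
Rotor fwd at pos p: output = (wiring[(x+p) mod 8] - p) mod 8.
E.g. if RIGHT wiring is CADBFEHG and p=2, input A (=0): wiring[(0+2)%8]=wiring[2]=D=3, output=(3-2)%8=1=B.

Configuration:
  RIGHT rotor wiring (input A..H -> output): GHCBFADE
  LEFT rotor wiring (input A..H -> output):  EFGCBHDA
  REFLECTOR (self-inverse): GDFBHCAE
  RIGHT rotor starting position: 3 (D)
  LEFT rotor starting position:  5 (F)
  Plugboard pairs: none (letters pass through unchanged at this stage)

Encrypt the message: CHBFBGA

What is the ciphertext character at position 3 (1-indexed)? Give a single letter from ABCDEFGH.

Char 1 ('C'): step: R->4, L=5; C->plug->C->R->H->L->E->refl->H->L'->D->R'->F->plug->F
Char 2 ('H'): step: R->5, L=5; H->plug->H->R->A->L->C->refl->F->L'->G->R'->B->plug->B
Char 3 ('B'): step: R->6, L=5; B->plug->B->R->G->L->F->refl->C->L'->A->R'->C->plug->C

C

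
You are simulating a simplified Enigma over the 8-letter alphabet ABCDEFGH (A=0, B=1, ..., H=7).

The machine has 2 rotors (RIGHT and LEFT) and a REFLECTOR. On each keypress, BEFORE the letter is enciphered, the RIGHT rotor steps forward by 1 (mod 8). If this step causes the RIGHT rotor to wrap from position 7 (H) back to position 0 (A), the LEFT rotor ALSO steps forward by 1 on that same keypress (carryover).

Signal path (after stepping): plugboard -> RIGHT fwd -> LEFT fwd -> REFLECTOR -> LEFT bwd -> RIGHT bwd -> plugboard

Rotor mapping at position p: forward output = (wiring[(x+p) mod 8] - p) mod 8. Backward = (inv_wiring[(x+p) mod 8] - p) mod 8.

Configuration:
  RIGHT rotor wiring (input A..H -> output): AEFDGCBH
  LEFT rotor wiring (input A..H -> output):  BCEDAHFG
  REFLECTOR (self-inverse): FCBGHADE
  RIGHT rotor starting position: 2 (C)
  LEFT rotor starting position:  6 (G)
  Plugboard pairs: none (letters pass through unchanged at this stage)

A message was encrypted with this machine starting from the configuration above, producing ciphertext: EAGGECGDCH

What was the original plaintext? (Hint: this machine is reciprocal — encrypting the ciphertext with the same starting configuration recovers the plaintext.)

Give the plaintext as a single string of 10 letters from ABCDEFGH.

Answer: HEEAHGACHA

Derivation:
Char 1 ('E'): step: R->3, L=6; E->plug->E->R->E->L->G->refl->D->L'->C->R'->H->plug->H
Char 2 ('A'): step: R->4, L=6; A->plug->A->R->C->L->D->refl->G->L'->E->R'->E->plug->E
Char 3 ('G'): step: R->5, L=6; G->plug->G->R->G->L->C->refl->B->L'->H->R'->E->plug->E
Char 4 ('G'): step: R->6, L=6; G->plug->G->R->A->L->H->refl->E->L'->D->R'->A->plug->A
Char 5 ('E'): step: R->7, L=6; E->plug->E->R->E->L->G->refl->D->L'->C->R'->H->plug->H
Char 6 ('C'): step: R->0, L->7 (L advanced); C->plug->C->R->F->L->B->refl->C->L'->B->R'->G->plug->G
Char 7 ('G'): step: R->1, L=7; G->plug->G->R->G->L->A->refl->F->L'->D->R'->A->plug->A
Char 8 ('D'): step: R->2, L=7; D->plug->D->R->A->L->H->refl->E->L'->E->R'->C->plug->C
Char 9 ('C'): step: R->3, L=7; C->plug->C->R->H->L->G->refl->D->L'->C->R'->H->plug->H
Char 10 ('H'): step: R->4, L=7; H->plug->H->R->H->L->G->refl->D->L'->C->R'->A->plug->A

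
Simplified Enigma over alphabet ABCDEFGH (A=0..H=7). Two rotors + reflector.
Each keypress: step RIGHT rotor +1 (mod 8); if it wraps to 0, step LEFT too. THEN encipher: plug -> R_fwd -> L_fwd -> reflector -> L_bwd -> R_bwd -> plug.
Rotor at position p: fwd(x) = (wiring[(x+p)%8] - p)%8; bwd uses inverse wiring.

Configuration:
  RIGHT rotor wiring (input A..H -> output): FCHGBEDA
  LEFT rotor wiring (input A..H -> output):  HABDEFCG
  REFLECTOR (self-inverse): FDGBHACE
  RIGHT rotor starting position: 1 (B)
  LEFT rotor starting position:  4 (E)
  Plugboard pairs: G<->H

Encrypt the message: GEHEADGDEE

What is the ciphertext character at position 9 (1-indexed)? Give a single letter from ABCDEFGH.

Char 1 ('G'): step: R->2, L=4; G->plug->H->R->A->L->A->refl->F->L'->G->R'->F->plug->F
Char 2 ('E'): step: R->3, L=4; E->plug->E->R->F->L->E->refl->H->L'->H->R'->G->plug->H
Char 3 ('H'): step: R->4, L=4; H->plug->G->R->D->L->C->refl->G->L'->C->R'->H->plug->G
Char 4 ('E'): step: R->5, L=4; E->plug->E->R->F->L->E->refl->H->L'->H->R'->A->plug->A
Char 5 ('A'): step: R->6, L=4; A->plug->A->R->F->L->E->refl->H->L'->H->R'->C->plug->C
Char 6 ('D'): step: R->7, L=4; D->plug->D->R->A->L->A->refl->F->L'->G->R'->B->plug->B
Char 7 ('G'): step: R->0, L->5 (L advanced); G->plug->H->R->A->L->A->refl->F->L'->B->R'->E->plug->E
Char 8 ('D'): step: R->1, L=5; D->plug->D->R->A->L->A->refl->F->L'->B->R'->A->plug->A
Char 9 ('E'): step: R->2, L=5; E->plug->E->R->B->L->F->refl->A->L'->A->R'->H->plug->G

G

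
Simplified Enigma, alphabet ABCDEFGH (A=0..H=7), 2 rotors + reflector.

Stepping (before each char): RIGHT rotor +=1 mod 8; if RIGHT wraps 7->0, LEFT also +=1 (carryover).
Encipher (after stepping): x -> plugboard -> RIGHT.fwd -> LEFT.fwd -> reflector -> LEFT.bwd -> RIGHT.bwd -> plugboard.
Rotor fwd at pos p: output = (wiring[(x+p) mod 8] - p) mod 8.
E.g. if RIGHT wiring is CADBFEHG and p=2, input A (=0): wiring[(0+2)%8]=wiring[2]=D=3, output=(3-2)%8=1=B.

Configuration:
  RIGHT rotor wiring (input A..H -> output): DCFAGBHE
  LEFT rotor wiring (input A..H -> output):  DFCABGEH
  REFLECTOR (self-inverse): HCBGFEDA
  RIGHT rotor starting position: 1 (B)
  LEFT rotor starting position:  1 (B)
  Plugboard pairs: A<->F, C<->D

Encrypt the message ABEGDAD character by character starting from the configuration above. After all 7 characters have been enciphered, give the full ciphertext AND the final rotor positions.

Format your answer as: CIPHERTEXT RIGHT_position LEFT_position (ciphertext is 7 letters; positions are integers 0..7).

Answer: FHGBBEF 0 2

Derivation:
Char 1 ('A'): step: R->2, L=1; A->plug->F->R->C->L->H->refl->A->L'->D->R'->A->plug->F
Char 2 ('B'): step: R->3, L=1; B->plug->B->R->D->L->A->refl->H->L'->C->R'->H->plug->H
Char 3 ('E'): step: R->4, L=1; E->plug->E->R->H->L->C->refl->B->L'->B->R'->G->plug->G
Char 4 ('G'): step: R->5, L=1; G->plug->G->R->D->L->A->refl->H->L'->C->R'->B->plug->B
Char 5 ('D'): step: R->6, L=1; D->plug->C->R->F->L->D->refl->G->L'->G->R'->B->plug->B
Char 6 ('A'): step: R->7, L=1; A->plug->F->R->H->L->C->refl->B->L'->B->R'->E->plug->E
Char 7 ('D'): step: R->0, L->2 (L advanced); D->plug->C->R->F->L->F->refl->E->L'->D->R'->A->plug->F
Final: ciphertext=FHGBBEF, RIGHT=0, LEFT=2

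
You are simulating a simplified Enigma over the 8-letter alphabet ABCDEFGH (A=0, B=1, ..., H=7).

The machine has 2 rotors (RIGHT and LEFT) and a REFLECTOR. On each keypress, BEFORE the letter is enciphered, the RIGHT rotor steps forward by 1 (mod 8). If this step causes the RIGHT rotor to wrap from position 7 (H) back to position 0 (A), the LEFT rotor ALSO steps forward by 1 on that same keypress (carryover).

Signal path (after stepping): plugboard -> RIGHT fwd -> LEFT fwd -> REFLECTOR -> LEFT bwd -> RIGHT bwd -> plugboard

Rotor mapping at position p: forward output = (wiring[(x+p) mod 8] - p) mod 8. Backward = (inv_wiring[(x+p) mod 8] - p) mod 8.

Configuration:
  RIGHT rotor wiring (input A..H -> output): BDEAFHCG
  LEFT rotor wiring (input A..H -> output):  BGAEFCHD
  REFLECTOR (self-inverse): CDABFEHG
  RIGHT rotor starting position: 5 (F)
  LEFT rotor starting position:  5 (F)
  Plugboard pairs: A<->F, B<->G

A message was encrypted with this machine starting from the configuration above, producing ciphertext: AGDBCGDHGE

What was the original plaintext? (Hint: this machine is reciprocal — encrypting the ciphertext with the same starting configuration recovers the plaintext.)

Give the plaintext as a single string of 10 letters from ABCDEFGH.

Answer: EABEABBFAF

Derivation:
Char 1 ('A'): step: R->6, L=5; A->plug->F->R->C->L->G->refl->H->L'->G->R'->E->plug->E
Char 2 ('G'): step: R->7, L=5; G->plug->B->R->C->L->G->refl->H->L'->G->R'->F->plug->A
Char 3 ('D'): step: R->0, L->6 (L advanced); D->plug->D->R->A->L->B->refl->D->L'->C->R'->G->plug->B
Char 4 ('B'): step: R->1, L=6; B->plug->G->R->F->L->G->refl->H->L'->G->R'->E->plug->E
Char 5 ('C'): step: R->2, L=6; C->plug->C->R->D->L->A->refl->C->L'->E->R'->F->plug->A
Char 6 ('G'): step: R->3, L=6; G->plug->B->R->C->L->D->refl->B->L'->A->R'->G->plug->B
Char 7 ('D'): step: R->4, L=6; D->plug->D->R->C->L->D->refl->B->L'->A->R'->G->plug->B
Char 8 ('H'): step: R->5, L=6; H->plug->H->R->A->L->B->refl->D->L'->C->R'->A->plug->F
Char 9 ('G'): step: R->6, L=6; G->plug->B->R->A->L->B->refl->D->L'->C->R'->F->plug->A
Char 10 ('E'): step: R->7, L=6; E->plug->E->R->B->L->F->refl->E->L'->H->R'->A->plug->F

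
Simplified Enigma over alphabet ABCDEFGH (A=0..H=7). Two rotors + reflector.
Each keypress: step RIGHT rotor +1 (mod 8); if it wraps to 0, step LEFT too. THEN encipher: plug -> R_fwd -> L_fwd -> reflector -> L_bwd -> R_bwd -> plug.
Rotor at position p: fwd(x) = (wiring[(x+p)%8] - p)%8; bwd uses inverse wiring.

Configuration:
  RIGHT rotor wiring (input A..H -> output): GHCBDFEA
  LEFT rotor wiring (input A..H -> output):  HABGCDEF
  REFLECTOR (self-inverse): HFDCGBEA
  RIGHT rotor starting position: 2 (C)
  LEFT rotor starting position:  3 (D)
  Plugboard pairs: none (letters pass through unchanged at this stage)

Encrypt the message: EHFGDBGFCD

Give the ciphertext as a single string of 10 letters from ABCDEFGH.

Char 1 ('E'): step: R->3, L=3; E->plug->E->R->F->L->E->refl->G->L'->H->R'->H->plug->H
Char 2 ('H'): step: R->4, L=3; H->plug->H->R->F->L->E->refl->G->L'->H->R'->A->plug->A
Char 3 ('F'): step: R->5, L=3; F->plug->F->R->F->L->E->refl->G->L'->H->R'->B->plug->B
Char 4 ('G'): step: R->6, L=3; G->plug->G->R->F->L->E->refl->G->L'->H->R'->H->plug->H
Char 5 ('D'): step: R->7, L=3; D->plug->D->R->D->L->B->refl->F->L'->G->R'->G->plug->G
Char 6 ('B'): step: R->0, L->4 (L advanced); B->plug->B->R->H->L->C->refl->D->L'->E->R'->G->plug->G
Char 7 ('G'): step: R->1, L=4; G->plug->G->R->H->L->C->refl->D->L'->E->R'->E->plug->E
Char 8 ('F'): step: R->2, L=4; F->plug->F->R->G->L->F->refl->B->L'->D->R'->D->plug->D
Char 9 ('C'): step: R->3, L=4; C->plug->C->R->C->L->A->refl->H->L'->B->R'->D->plug->D
Char 10 ('D'): step: R->4, L=4; D->plug->D->R->E->L->D->refl->C->L'->H->R'->A->plug->A

Answer: HABHGGEDDA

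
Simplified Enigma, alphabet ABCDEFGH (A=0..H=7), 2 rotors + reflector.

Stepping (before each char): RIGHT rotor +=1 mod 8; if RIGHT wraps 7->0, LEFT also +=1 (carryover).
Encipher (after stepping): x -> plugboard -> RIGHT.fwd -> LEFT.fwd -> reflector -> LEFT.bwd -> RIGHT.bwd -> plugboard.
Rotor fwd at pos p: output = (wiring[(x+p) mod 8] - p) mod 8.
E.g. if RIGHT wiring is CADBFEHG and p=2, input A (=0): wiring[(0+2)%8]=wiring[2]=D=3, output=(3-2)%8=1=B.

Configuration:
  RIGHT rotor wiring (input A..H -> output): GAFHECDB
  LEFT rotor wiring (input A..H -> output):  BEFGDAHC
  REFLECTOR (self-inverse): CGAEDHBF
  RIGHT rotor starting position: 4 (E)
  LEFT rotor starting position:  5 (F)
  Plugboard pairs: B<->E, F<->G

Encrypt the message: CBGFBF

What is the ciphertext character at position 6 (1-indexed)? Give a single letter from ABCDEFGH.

Char 1 ('C'): step: R->5, L=5; C->plug->C->R->E->L->H->refl->F->L'->C->R'->G->plug->F
Char 2 ('B'): step: R->6, L=5; B->plug->E->R->H->L->G->refl->B->L'->G->R'->G->plug->F
Char 3 ('G'): step: R->7, L=5; G->plug->F->R->F->L->A->refl->C->L'->B->R'->C->plug->C
Char 4 ('F'): step: R->0, L->6 (L advanced); F->plug->G->R->D->L->G->refl->B->L'->A->R'->B->plug->E
Char 5 ('B'): step: R->1, L=6; B->plug->E->R->B->L->E->refl->D->L'->C->R'->F->plug->G
Char 6 ('F'): step: R->2, L=6; F->plug->G->R->E->L->H->refl->F->L'->G->R'->H->plug->H

H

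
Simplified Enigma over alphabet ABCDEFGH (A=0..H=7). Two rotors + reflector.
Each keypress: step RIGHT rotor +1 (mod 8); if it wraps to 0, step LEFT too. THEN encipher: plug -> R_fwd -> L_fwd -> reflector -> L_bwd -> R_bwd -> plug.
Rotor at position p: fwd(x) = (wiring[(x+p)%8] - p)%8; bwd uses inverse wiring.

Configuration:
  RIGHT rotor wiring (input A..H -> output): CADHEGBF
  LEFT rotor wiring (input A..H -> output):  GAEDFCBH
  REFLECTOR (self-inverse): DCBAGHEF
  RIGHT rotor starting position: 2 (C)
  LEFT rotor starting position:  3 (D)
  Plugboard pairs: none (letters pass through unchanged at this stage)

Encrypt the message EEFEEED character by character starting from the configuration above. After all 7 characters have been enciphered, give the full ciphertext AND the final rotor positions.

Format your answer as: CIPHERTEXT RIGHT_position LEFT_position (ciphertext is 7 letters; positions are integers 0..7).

Char 1 ('E'): step: R->3, L=3; E->plug->E->R->C->L->H->refl->F->L'->G->R'->D->plug->D
Char 2 ('E'): step: R->4, L=3; E->plug->E->R->G->L->F->refl->H->L'->C->R'->B->plug->B
Char 3 ('F'): step: R->5, L=3; F->plug->F->R->G->L->F->refl->H->L'->C->R'->G->plug->G
Char 4 ('E'): step: R->6, L=3; E->plug->E->R->F->L->D->refl->A->L'->A->R'->H->plug->H
Char 5 ('E'): step: R->7, L=3; E->plug->E->R->A->L->A->refl->D->L'->F->R'->F->plug->F
Char 6 ('E'): step: R->0, L->4 (L advanced); E->plug->E->R->E->L->C->refl->B->L'->A->R'->B->plug->B
Char 7 ('D'): step: R->1, L=4; D->plug->D->R->D->L->D->refl->A->L'->G->R'->C->plug->C
Final: ciphertext=DBGHFBC, RIGHT=1, LEFT=4

Answer: DBGHFBC 1 4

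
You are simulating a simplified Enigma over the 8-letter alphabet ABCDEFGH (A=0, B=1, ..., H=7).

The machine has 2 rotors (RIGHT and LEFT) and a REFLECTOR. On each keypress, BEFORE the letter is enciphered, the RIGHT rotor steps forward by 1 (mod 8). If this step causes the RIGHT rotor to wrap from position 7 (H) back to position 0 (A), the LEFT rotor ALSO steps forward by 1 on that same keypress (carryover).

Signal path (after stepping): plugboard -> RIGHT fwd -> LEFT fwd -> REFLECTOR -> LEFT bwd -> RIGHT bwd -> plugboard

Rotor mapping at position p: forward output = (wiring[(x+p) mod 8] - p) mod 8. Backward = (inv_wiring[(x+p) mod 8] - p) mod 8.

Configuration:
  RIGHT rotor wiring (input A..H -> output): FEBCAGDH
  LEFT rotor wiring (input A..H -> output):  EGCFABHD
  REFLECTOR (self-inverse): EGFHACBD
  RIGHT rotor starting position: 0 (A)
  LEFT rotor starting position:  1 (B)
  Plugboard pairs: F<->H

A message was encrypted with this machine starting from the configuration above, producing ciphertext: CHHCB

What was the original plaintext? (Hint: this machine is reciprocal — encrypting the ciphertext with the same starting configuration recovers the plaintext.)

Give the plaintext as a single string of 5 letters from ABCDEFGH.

Char 1 ('C'): step: R->1, L=1; C->plug->C->R->B->L->B->refl->G->L'->F->R'->E->plug->E
Char 2 ('H'): step: R->2, L=1; H->plug->F->R->F->L->G->refl->B->L'->B->R'->E->plug->E
Char 3 ('H'): step: R->3, L=1; H->plug->F->R->C->L->E->refl->A->L'->E->R'->E->plug->E
Char 4 ('C'): step: R->4, L=1; C->plug->C->R->H->L->D->refl->H->L'->D->R'->D->plug->D
Char 5 ('B'): step: R->5, L=1; B->plug->B->R->G->L->C->refl->F->L'->A->R'->D->plug->D

Answer: EEEDD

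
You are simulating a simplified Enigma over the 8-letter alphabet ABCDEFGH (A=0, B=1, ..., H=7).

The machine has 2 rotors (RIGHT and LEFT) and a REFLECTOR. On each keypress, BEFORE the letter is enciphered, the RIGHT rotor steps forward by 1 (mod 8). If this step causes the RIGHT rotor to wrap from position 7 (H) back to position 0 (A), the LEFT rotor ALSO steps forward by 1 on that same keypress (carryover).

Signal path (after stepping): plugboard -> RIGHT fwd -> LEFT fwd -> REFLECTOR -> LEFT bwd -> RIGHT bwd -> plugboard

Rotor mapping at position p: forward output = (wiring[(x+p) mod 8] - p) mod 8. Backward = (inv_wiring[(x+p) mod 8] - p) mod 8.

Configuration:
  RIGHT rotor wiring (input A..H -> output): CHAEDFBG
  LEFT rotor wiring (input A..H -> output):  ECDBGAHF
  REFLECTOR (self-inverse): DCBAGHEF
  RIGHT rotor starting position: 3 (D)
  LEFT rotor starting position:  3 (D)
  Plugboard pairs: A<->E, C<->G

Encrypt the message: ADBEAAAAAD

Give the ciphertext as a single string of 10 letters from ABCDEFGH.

Char 1 ('A'): step: R->4, L=3; A->plug->E->R->G->L->H->refl->F->L'->C->R'->D->plug->D
Char 2 ('D'): step: R->5, L=3; D->plug->D->R->F->L->B->refl->C->L'->E->R'->B->plug->B
Char 3 ('B'): step: R->6, L=3; B->plug->B->R->A->L->G->refl->E->L'->D->R'->A->plug->E
Char 4 ('E'): step: R->7, L=3; E->plug->A->R->H->L->A->refl->D->L'->B->R'->D->plug->D
Char 5 ('A'): step: R->0, L->4 (L advanced); A->plug->E->R->D->L->B->refl->C->L'->A->R'->C->plug->G
Char 6 ('A'): step: R->1, L=4; A->plug->E->R->E->L->A->refl->D->L'->C->R'->D->plug->D
Char 7 ('A'): step: R->2, L=4; A->plug->E->R->H->L->F->refl->H->L'->G->R'->A->plug->E
Char 8 ('A'): step: R->3, L=4; A->plug->E->R->D->L->B->refl->C->L'->A->R'->B->plug->B
Char 9 ('A'): step: R->4, L=4; A->plug->E->R->G->L->H->refl->F->L'->H->R'->A->plug->E
Char 10 ('D'): step: R->5, L=4; D->plug->D->R->F->L->G->refl->E->L'->B->R'->C->plug->G

Answer: DBEDGDEBEG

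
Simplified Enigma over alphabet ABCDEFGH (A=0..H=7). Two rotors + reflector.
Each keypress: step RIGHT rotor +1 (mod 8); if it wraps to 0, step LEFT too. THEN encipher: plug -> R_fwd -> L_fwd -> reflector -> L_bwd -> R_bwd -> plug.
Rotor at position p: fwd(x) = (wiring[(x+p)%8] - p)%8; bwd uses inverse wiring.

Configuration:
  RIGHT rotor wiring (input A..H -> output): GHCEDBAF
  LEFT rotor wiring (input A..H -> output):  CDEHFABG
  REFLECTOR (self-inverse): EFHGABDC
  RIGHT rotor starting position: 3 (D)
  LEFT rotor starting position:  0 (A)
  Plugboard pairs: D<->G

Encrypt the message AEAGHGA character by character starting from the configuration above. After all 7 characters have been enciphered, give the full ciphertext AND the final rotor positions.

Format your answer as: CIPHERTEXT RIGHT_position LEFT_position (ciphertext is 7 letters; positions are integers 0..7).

Char 1 ('A'): step: R->4, L=0; A->plug->A->R->H->L->G->refl->D->L'->B->R'->D->plug->G
Char 2 ('E'): step: R->5, L=0; E->plug->E->R->C->L->E->refl->A->L'->F->R'->F->plug->F
Char 3 ('A'): step: R->6, L=0; A->plug->A->R->C->L->E->refl->A->L'->F->R'->G->plug->D
Char 4 ('G'): step: R->7, L=0; G->plug->D->R->D->L->H->refl->C->L'->A->R'->C->plug->C
Char 5 ('H'): step: R->0, L->1 (L advanced); H->plug->H->R->F->L->A->refl->E->L'->D->R'->E->plug->E
Char 6 ('G'): step: R->1, L=1; G->plug->D->R->C->L->G->refl->D->L'->B->R'->B->plug->B
Char 7 ('A'): step: R->2, L=1; A->plug->A->R->A->L->C->refl->H->L'->E->R'->G->plug->D
Final: ciphertext=GFDCEBD, RIGHT=2, LEFT=1

Answer: GFDCEBD 2 1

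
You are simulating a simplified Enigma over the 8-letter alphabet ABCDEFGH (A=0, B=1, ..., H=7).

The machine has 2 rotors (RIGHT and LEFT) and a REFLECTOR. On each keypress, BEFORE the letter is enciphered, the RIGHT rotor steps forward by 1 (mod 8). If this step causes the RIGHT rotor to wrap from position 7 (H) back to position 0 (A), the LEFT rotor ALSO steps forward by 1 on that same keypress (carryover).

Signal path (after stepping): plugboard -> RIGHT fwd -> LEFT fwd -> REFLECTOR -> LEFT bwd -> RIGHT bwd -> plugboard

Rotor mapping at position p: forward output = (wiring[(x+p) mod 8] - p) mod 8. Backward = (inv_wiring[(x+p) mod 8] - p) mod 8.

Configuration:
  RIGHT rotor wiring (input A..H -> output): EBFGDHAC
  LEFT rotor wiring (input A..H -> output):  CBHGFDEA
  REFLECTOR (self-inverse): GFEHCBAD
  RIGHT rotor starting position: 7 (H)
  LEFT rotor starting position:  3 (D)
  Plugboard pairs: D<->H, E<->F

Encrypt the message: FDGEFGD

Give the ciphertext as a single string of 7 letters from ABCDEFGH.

Answer: EEBGEDC

Derivation:
Char 1 ('F'): step: R->0, L->4 (L advanced); F->plug->E->R->D->L->E->refl->C->L'->H->R'->F->plug->E
Char 2 ('D'): step: R->1, L=4; D->plug->H->R->D->L->E->refl->C->L'->H->R'->F->plug->E
Char 3 ('G'): step: R->2, L=4; G->plug->G->R->C->L->A->refl->G->L'->E->R'->B->plug->B
Char 4 ('E'): step: R->3, L=4; E->plug->F->R->B->L->H->refl->D->L'->G->R'->G->plug->G
Char 5 ('F'): step: R->4, L=4; F->plug->E->R->A->L->B->refl->F->L'->F->R'->F->plug->E
Char 6 ('G'): step: R->5, L=4; G->plug->G->R->B->L->H->refl->D->L'->G->R'->H->plug->D
Char 7 ('D'): step: R->6, L=4; D->plug->H->R->B->L->H->refl->D->L'->G->R'->C->plug->C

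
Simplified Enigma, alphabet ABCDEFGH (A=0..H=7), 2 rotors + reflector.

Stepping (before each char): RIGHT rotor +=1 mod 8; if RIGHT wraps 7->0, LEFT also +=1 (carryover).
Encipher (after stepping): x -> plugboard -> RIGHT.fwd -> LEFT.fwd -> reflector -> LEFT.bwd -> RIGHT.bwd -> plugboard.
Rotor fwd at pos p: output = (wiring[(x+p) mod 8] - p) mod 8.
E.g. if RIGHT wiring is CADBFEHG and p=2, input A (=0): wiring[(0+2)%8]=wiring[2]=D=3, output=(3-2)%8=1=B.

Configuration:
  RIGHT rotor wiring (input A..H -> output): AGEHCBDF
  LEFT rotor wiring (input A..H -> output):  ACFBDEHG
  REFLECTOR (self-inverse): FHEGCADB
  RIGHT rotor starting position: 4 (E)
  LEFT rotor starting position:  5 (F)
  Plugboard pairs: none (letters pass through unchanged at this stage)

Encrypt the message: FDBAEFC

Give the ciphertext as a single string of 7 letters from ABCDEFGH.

Answer: DCACGAH

Derivation:
Char 1 ('F'): step: R->5, L=5; F->plug->F->R->H->L->G->refl->D->L'->D->R'->D->plug->D
Char 2 ('D'): step: R->6, L=5; D->plug->D->R->A->L->H->refl->B->L'->C->R'->C->plug->C
Char 3 ('B'): step: R->7, L=5; B->plug->B->R->B->L->C->refl->E->L'->G->R'->A->plug->A
Char 4 ('A'): step: R->0, L->6 (L advanced); A->plug->A->R->A->L->B->refl->H->L'->E->R'->C->plug->C
Char 5 ('E'): step: R->1, L=6; E->plug->E->R->A->L->B->refl->H->L'->E->R'->G->plug->G
Char 6 ('F'): step: R->2, L=6; F->plug->F->R->D->L->E->refl->C->L'->C->R'->A->plug->A
Char 7 ('C'): step: R->3, L=6; C->plug->C->R->G->L->F->refl->A->L'->B->R'->H->plug->H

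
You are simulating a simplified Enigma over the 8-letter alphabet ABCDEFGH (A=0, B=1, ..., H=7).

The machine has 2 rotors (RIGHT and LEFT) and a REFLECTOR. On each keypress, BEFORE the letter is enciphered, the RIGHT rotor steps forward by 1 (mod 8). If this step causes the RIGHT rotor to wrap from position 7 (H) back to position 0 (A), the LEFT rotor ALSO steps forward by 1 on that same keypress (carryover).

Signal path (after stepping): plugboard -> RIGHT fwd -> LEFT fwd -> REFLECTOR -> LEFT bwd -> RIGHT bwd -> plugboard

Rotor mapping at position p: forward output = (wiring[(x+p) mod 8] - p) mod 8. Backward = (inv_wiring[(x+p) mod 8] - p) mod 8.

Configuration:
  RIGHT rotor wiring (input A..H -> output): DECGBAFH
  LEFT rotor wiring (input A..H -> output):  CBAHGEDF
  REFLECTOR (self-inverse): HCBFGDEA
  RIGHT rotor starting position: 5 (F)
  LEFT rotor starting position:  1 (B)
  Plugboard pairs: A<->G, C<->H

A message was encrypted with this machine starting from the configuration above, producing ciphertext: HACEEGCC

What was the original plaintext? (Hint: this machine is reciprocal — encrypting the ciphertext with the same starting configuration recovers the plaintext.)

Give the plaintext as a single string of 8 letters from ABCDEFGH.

Answer: GGDABEFG

Derivation:
Char 1 ('H'): step: R->6, L=1; H->plug->C->R->F->L->C->refl->B->L'->H->R'->A->plug->G
Char 2 ('A'): step: R->7, L=1; A->plug->G->R->B->L->H->refl->A->L'->A->R'->A->plug->G
Char 3 ('C'): step: R->0, L->2 (L advanced); C->plug->H->R->H->L->H->refl->A->L'->G->R'->D->plug->D
Char 4 ('E'): step: R->1, L=2; E->plug->E->R->H->L->H->refl->A->L'->G->R'->G->plug->A
Char 5 ('E'): step: R->2, L=2; E->plug->E->R->D->L->C->refl->B->L'->E->R'->B->plug->B
Char 6 ('G'): step: R->3, L=2; G->plug->A->R->D->L->C->refl->B->L'->E->R'->E->plug->E
Char 7 ('C'): step: R->4, L=2; C->plug->H->R->C->L->E->refl->G->L'->A->R'->F->plug->F
Char 8 ('C'): step: R->5, L=2; C->plug->H->R->E->L->B->refl->C->L'->D->R'->A->plug->G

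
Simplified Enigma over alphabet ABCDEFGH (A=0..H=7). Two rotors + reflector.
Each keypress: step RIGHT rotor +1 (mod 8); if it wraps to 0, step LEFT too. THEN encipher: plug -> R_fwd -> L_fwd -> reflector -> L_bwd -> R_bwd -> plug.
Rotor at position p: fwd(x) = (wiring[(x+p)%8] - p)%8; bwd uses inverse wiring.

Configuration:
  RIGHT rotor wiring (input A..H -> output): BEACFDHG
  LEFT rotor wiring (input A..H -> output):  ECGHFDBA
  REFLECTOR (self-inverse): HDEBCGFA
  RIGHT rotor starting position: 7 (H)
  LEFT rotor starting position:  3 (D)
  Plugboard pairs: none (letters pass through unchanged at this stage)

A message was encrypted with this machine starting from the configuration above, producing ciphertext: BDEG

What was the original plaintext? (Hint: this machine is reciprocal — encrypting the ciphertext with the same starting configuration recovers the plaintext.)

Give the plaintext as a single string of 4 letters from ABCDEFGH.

Char 1 ('B'): step: R->0, L->4 (L advanced); B->plug->B->R->E->L->A->refl->H->L'->B->R'->A->plug->A
Char 2 ('D'): step: R->1, L=4; D->plug->D->R->E->L->A->refl->H->L'->B->R'->C->plug->C
Char 3 ('E'): step: R->2, L=4; E->plug->E->R->F->L->G->refl->F->L'->C->R'->H->plug->H
Char 4 ('G'): step: R->3, L=4; G->plug->G->R->B->L->H->refl->A->L'->E->R'->D->plug->D

Answer: ACHD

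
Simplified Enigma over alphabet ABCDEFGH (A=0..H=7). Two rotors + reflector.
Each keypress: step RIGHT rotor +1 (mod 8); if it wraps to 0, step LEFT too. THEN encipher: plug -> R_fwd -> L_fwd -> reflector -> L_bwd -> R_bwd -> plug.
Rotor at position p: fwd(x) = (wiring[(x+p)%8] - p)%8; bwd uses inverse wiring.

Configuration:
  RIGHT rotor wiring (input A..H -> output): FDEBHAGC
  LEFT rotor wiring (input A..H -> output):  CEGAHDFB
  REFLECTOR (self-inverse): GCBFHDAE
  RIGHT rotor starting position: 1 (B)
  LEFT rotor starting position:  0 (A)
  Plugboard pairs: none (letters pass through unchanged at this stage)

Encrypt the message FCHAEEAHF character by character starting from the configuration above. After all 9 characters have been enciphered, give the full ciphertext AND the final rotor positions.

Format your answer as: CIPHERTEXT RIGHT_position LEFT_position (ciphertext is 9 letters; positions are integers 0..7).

Char 1 ('F'): step: R->2, L=0; F->plug->F->R->A->L->C->refl->B->L'->H->R'->B->plug->B
Char 2 ('C'): step: R->3, L=0; C->plug->C->R->F->L->D->refl->F->L'->G->R'->A->plug->A
Char 3 ('H'): step: R->4, L=0; H->plug->H->R->F->L->D->refl->F->L'->G->R'->D->plug->D
Char 4 ('A'): step: R->5, L=0; A->plug->A->R->D->L->A->refl->G->L'->C->R'->H->plug->H
Char 5 ('E'): step: R->6, L=0; E->plug->E->R->G->L->F->refl->D->L'->F->R'->D->plug->D
Char 6 ('E'): step: R->7, L=0; E->plug->E->R->C->L->G->refl->A->L'->D->R'->A->plug->A
Char 7 ('A'): step: R->0, L->1 (L advanced); A->plug->A->R->F->L->E->refl->H->L'->C->R'->H->plug->H
Char 8 ('H'): step: R->1, L=1; H->plug->H->R->E->L->C->refl->B->L'->H->R'->E->plug->E
Char 9 ('F'): step: R->2, L=1; F->plug->F->R->A->L->D->refl->F->L'->B->R'->H->plug->H
Final: ciphertext=BADHDAHEH, RIGHT=2, LEFT=1

Answer: BADHDAHEH 2 1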